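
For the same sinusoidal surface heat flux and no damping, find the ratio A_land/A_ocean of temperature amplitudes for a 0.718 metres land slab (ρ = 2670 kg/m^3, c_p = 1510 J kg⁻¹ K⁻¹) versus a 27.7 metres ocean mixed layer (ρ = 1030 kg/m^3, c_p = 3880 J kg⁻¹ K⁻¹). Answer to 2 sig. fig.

38

C_ocean = 1030 × 3880 × 27.7 = 1.11×10^8 J/(m²·K).
C_land = 2670 × 1510 × 0.718 = 2.89×10^6 J/(m²·K).
Undamped amplitude ∝ 1/C, so A_land/A_ocean = C_ocean/C_land = 38.2.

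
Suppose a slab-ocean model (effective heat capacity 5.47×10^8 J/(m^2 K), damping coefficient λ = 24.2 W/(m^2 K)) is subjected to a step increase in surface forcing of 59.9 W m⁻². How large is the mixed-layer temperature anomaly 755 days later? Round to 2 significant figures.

Areal heat capacity C = 5.47×10^8 J/(m^2 K) (given).
τ = C / λ = 5.47×10^8 / 24.2 = 2.26×10^7 s.
Equilibrium anomaly ΔT_eq = F / λ = 59.9 / 24.2 = 2.48 K.
t = 755 days = 6.52×10^7 s, so t/τ = 2.89.
ΔT(t) = ΔT_eq (1 − e^(−t/τ)) = 2.48 × (1 − e^−2.89) = 2.34 K.

2.3 K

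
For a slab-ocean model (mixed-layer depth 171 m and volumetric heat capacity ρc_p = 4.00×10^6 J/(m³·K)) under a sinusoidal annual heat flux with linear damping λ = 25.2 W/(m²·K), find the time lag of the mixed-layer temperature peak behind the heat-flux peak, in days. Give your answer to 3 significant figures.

Areal heat capacity C = ρc_p × D = 4.00×10^6 × 171 = 6.84×10^8 J/(m^2 K).
ω = 2π / 3.15×10^7 s = 1.99×10^-7 s⁻¹.
Phase lag φ = arctan(Cω/λ) = arctan(136/25.2) = 1.39 rad.
Time lag = φ / ω = 1.39 / 1.99×10^-7 = 6.97×10^6 s = 80.6 days.

80.6 days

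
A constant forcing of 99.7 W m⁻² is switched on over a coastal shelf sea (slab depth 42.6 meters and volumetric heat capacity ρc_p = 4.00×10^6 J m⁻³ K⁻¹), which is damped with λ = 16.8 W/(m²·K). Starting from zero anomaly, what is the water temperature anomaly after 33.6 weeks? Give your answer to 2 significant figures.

5.1 K

Areal heat capacity C = ρc_p × D = 4.00×10^6 × 42.6 = 1.70×10^8 J/(m²·K).
τ = C / λ = 1.70×10^8 / 16.8 = 1.01×10^7 s.
Equilibrium anomaly ΔT_eq = F / λ = 99.7 / 16.8 = 5.93 K.
t = 33.6 weeks = 2.03×10^7 s, so t/τ = 2.00.
ΔT(t) = ΔT_eq (1 − e^(−t/τ)) = 5.93 × (1 − e^−2.00) = 5.13 K.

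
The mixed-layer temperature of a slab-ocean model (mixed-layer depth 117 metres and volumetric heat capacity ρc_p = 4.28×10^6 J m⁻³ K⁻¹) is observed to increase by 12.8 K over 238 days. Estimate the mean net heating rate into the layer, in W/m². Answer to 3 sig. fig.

Areal heat capacity C = ρc_p × D = 4.28×10^6 × 117 = 5.01×10^8 J/(m^2 K).
Required heat per unit area: Q = C ΔT = 5.01×10^8 × 12.8 = 6.41×10^9 J/m².
Flux F = Q / Δt = 6.41×10^9 / 2.06×10^7 s = 312 W/m².

312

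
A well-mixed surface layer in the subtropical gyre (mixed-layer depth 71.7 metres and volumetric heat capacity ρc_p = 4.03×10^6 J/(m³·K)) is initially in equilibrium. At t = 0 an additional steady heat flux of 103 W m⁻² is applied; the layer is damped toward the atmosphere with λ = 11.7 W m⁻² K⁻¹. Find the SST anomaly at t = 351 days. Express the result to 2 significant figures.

6.2 K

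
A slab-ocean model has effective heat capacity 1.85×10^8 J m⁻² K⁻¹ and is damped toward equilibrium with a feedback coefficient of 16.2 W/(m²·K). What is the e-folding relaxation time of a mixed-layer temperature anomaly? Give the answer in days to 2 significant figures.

Areal heat capacity C = 1.85×10^8 J m⁻² K⁻¹ (given).
Relaxation time τ = C / λ = 1.85×10^8 / 16.2 = 1.14×10^7 s.
In days: 1.14×10^7 s / (86400 s/day) = 132 days.

130 days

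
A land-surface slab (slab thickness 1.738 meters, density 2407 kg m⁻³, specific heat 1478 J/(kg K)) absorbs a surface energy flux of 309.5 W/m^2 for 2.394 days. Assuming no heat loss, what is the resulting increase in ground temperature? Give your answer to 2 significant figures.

10 K

Areal heat capacity C = ρ c_p D = 2407 × 1478 × 1.738 = 6.18×10^6 J/(m²·K).
Net heat input Q = F Δt = 309.5 × (2.394 days × 86400 s/day) = 6.40×10^7 J/m².
ΔT = Q / C = 6.40×10^7 / 6.18×10^6 = 10.4 K.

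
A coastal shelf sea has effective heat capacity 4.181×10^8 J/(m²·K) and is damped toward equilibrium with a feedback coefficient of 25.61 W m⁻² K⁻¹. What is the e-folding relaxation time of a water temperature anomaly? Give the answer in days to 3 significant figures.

189 days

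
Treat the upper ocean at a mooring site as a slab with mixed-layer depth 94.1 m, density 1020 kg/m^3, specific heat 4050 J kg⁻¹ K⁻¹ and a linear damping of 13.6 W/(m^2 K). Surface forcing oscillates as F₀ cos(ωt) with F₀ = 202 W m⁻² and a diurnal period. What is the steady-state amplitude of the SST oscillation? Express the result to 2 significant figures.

Areal heat capacity C = ρ c_p D = 1020 × 4050 × 94.1 = 3.89×10^8 J/(m^2 K).
Angular frequency ω = 2π / T = 2π / 86400 s = 7.27×10^-5 s⁻¹.
√((Cω)² + λ²) = √((28300)² + 13.6²) = 28300 W/(m²·K).
Amplitude A = F₀ / √((Cω)²+λ²) = 202 / 28300 = 0.00715 K.

0.0071 K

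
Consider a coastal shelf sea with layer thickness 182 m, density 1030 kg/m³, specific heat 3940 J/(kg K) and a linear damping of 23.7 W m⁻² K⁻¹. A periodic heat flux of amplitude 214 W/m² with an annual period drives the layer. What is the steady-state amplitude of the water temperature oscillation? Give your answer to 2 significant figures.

1.4 K

Areal heat capacity C = ρ c_p D = 1030 × 3940 × 182 = 7.39×10^8 J/(m^2 K).
Angular frequency ω = 2π / T = 2π / 3.15×10^7 s = 1.99×10^-7 s⁻¹.
√((Cω)² + λ²) = √((147)² + 23.7²) = 149 W/(m²·K).
Amplitude A = F₀ / √((Cω)²+λ²) = 214 / 149 = 1.44 K.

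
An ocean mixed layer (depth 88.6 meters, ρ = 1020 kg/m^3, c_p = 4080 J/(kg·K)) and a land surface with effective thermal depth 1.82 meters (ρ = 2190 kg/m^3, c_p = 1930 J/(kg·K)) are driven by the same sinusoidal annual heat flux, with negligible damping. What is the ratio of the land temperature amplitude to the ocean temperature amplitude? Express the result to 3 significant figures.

47.9

C_ocean = 1020 × 4080 × 88.6 = 3.69×10^8 J/(m²·K).
C_land = 2190 × 1930 × 1.82 = 7.69×10^6 J/(m²·K).
Undamped amplitude ∝ 1/C, so A_land/A_ocean = C_ocean/C_land = 47.9.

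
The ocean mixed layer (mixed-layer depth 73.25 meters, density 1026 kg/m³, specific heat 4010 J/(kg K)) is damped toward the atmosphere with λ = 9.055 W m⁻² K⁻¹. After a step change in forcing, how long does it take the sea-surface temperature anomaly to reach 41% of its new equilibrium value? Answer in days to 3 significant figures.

Areal heat capacity C = ρ c_p D = 1026 × 4010 × 73.25 = 3.01×10^8 J m⁻² K⁻¹.
τ = C / λ = 3.01×10^8 / 9.055 = 3.33×10^7 s.
Fraction reached: 1 − e^(−t/τ) = 0.41 ⇒ t = −τ ln(1 − 0.41) = τ × 0.528.
t = 1.76×10^7 s = 203 days.

203 days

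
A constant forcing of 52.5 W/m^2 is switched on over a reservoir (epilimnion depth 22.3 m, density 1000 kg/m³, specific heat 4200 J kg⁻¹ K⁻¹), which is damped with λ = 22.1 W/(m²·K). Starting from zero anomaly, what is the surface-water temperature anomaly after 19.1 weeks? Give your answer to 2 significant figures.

Areal heat capacity C = ρ c_p D = 1000 × 4200 × 22.3 = 9.37×10^7 J m⁻² K⁻¹.
τ = C / λ = 9.37×10^7 / 22.1 = 4.24×10^6 s.
Equilibrium anomaly ΔT_eq = F / λ = 52.5 / 22.1 = 2.38 K.
t = 19.1 weeks = 1.16×10^7 s, so t/τ = 2.73.
ΔT(t) = ΔT_eq (1 − e^(−t/τ)) = 2.38 × (1 − e^−2.73) = 2.22 K.

2.2 K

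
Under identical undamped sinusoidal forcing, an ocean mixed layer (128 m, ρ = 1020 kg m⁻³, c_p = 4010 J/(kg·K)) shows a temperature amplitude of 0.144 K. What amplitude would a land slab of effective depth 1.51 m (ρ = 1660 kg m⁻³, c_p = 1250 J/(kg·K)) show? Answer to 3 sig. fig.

24.1 K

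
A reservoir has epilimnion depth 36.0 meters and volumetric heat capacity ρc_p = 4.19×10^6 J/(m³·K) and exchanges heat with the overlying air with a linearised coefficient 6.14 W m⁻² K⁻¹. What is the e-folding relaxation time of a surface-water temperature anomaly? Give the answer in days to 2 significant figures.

Areal heat capacity C = ρc_p × D = 4.19×10^6 × 36.0 = 1.51×10^8 J m⁻² K⁻¹.
Relaxation time τ = C / λ = 1.51×10^8 / 6.14 = 2.46×10^7 s.
In days: 2.46×10^7 s / (86400 s/day) = 284 days.

280 days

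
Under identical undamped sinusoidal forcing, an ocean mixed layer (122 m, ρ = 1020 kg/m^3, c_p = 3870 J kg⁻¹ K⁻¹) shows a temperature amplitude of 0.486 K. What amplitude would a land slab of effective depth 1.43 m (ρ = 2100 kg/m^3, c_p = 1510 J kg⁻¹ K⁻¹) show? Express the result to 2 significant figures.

52 K

C_ocean = 4.82×10^8 J/(m²·K); C_land = 4.53×10^6 J/(m²·K).
A ∝ 1/C ⇒ A_land = A_ocean × C_ocean/C_land = 0.486 × 106 = 51.6 K.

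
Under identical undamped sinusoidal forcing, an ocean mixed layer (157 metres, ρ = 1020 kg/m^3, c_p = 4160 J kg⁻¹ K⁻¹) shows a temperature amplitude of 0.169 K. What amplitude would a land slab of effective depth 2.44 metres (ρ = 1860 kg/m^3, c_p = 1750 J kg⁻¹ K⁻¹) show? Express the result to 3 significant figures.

C_ocean = 6.66×10^8 J/(m²·K); C_land = 7.94×10^6 J/(m²·K).
A ∝ 1/C ⇒ A_land = A_ocean × C_ocean/C_land = 0.169 × 83.9 = 14.2 K.

14.2 K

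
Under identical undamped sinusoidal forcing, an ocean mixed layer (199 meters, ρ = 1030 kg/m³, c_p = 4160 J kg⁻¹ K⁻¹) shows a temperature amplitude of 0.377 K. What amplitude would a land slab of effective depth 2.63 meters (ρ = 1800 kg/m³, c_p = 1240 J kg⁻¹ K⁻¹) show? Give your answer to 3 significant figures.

54.8 K

C_ocean = 8.53×10^8 J/(m²·K); C_land = 5.87×10^6 J/(m²·K).
A ∝ 1/C ⇒ A_land = A_ocean × C_ocean/C_land = 0.377 × 145 = 54.8 K.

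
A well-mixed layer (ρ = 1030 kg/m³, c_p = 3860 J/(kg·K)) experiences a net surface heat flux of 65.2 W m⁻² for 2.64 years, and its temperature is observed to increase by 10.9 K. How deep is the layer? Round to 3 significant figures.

Heat input Q = F Δt = 65.2 × 8.33×10^7 s = 5.43×10^9 J/m².
Required areal heat capacity C = Q / ΔT = 4.98×10^8 J/(m²·K).
Depth D = C / (ρ c_p) = 4.98×10^8 / (1030 × 3860) = 125 m.

125 m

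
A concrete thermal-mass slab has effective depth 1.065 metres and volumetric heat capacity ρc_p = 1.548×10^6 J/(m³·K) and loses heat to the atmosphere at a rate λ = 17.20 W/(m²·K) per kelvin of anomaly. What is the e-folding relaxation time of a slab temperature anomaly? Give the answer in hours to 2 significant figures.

Areal heat capacity C = ρc_p × D = 1.548×10^6 × 1.065 = 1.65×10^6 J/(m²·K).
Relaxation time τ = C / λ = 1.65×10^6 / 17.20 = 95800 s.
In hours: 95800 s / (3600 s/hour) = 26.6 hours.

27 hours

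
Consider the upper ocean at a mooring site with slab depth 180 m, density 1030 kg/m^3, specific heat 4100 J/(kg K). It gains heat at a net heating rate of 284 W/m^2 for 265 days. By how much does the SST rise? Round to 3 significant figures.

Areal heat capacity C = ρ c_p D = 1030 × 4100 × 180 = 7.60×10^8 J m⁻² K⁻¹.
Net heat input Q = F Δt = 284 × (265 days × 86400 s/day) = 6.50×10^9 J/m².
ΔT = Q / C = 6.50×10^9 / 7.60×10^8 = 8.55 K.

8.55 K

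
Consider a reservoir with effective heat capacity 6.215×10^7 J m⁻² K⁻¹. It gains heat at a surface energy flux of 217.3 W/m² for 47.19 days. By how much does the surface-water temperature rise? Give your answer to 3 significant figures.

Areal heat capacity C = 6.215×10^7 J m⁻² K⁻¹ (given).
Net heat input Q = F Δt = 217.3 × (47.19 days × 86400 s/day) = 8.86×10^8 J/m².
ΔT = Q / C = 8.86×10^8 / 6.22×10^7 = 14.3 K.

14.3 K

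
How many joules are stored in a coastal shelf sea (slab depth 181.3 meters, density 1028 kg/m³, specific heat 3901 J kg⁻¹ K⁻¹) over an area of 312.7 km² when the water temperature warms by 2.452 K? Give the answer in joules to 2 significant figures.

Areal heat capacity C = ρ c_p D = 1028 × 3901 × 181.3 = 7.27×10^8 J m⁻² K⁻¹.
Heat per unit area: q = C ΔT = 7.27×10^8 × 2.452 = 1.78×10^9 J/m².
Total heat: Q = q × A = 1.78×10^9 × (312.7 × 10⁶ m²) = 5.57×10^17 J.

5.6×10^17 J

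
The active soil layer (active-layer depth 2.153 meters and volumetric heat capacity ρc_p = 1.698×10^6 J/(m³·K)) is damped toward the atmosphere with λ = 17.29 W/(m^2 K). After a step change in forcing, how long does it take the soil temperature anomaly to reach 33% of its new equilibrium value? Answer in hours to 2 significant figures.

24 hours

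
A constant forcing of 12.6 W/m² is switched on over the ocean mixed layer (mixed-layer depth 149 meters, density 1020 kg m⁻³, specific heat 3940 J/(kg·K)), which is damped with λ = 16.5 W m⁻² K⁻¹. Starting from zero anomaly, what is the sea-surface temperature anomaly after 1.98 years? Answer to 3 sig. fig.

0.627 K

Areal heat capacity C = ρ c_p D = 1020 × 3940 × 149 = 5.99×10^8 J m⁻² K⁻¹.
τ = C / λ = 5.99×10^8 / 16.5 = 3.63×10^7 s.
Equilibrium anomaly ΔT_eq = F / λ = 12.6 / 16.5 = 0.764 K.
t = 1.98 years = 6.25×10^7 s, so t/τ = 1.72.
ΔT(t) = ΔT_eq (1 − e^(−t/τ)) = 0.764 × (1 − e^−1.72) = 0.627 K.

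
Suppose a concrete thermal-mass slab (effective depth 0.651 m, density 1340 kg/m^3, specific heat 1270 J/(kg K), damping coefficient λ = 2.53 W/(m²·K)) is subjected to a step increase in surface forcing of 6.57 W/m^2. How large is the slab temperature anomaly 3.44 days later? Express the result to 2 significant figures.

1.3 K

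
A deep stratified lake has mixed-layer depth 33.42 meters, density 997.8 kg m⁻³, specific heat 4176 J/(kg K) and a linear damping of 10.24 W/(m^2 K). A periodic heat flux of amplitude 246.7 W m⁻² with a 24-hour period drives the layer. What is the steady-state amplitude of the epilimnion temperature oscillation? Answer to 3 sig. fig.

0.0244 K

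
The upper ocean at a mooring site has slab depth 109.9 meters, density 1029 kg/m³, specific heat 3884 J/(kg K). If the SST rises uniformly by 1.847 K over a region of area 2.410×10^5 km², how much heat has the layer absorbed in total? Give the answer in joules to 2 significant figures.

Areal heat capacity C = ρ c_p D = 1029 × 3884 × 109.9 = 4.39×10^8 J/(m²·K).
Heat per unit area: q = C ΔT = 4.39×10^8 × 1.847 = 8.11×10^8 J/m².
Total heat: Q = q × A = 8.11×10^8 × (2.410×10^5 × 10⁶ m²) = 1.96×10^20 J.

2.0×10^20 J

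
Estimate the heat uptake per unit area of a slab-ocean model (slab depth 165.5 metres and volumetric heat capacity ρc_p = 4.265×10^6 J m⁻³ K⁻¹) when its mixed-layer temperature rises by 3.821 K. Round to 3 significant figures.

2.70×10^9

Areal heat capacity C = ρc_p × D = 4.265×10^6 × 165.5 = 7.06×10^8 J/(m^2 K).
ΔQ = C ΔT = 7.06×10^8 × 3.821 = 2.70×10^9 J/m².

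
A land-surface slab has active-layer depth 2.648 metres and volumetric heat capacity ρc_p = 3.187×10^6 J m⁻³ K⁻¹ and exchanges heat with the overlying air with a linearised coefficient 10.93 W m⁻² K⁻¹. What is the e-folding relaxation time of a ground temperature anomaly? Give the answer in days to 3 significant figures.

8.94 days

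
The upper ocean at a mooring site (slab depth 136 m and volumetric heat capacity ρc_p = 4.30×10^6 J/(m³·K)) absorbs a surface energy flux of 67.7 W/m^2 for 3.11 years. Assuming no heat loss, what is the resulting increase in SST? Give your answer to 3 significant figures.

11.4 K

Areal heat capacity C = ρc_p × D = 4.30×10^6 × 136 = 5.85×10^8 J/(m^2 K).
Net heat input Q = F Δt = 67.7 × (3.11 years × 3.156×10^7 s/year) = 6.64×10^9 J/m².
ΔT = Q / C = 6.64×10^9 / 5.85×10^8 = 11.4 K.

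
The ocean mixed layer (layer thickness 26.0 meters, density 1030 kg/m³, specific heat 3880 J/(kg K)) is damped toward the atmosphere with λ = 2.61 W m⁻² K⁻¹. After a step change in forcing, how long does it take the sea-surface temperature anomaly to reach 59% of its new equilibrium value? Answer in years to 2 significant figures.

1.1 years

Areal heat capacity C = ρ c_p D = 1030 × 3880 × 26.0 = 1.04×10^8 J/(m^2 K).
τ = C / λ = 1.04×10^8 / 2.61 = 3.98×10^7 s.
Fraction reached: 1 − e^(−t/τ) = 0.59 ⇒ t = −τ ln(1 − 0.59) = τ × 0.892.
t = 3.55×10^7 s = 1.12 years.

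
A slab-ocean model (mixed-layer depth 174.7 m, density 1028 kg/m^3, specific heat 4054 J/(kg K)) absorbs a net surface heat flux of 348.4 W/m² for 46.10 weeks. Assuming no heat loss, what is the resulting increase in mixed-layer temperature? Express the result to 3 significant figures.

13.3 K

Areal heat capacity C = ρ c_p D = 1028 × 4054 × 174.7 = 7.28×10^8 J/(m²·K).
Net heat input Q = F Δt = 348.4 × (46.10 weeks × 6.048×10^5 s/week) = 9.71×10^9 J/m².
ΔT = Q / C = 9.71×10^9 / 7.28×10^8 = 13.3 K.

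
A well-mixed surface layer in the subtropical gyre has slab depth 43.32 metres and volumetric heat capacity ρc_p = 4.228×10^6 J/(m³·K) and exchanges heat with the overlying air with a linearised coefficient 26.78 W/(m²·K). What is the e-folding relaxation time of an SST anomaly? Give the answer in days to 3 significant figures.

Areal heat capacity C = ρc_p × D = 4.228×10^6 × 43.32 = 1.83×10^8 J/(m²·K).
Relaxation time τ = C / λ = 1.83×10^8 / 26.78 = 6.84×10^6 s.
In days: 6.84×10^6 s / (86400 s/day) = 79.2 days.

79.2 days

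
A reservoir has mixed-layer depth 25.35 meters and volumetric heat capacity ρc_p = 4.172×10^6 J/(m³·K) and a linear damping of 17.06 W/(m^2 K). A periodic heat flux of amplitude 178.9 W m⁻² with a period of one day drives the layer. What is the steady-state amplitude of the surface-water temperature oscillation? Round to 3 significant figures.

0.0233 K

Areal heat capacity C = ρc_p × D = 4.172×10^6 × 25.35 = 1.06×10^8 J m⁻² K⁻¹.
Angular frequency ω = 2π / T = 2π / 86400 s = 7.27×10^-5 s⁻¹.
√((Cω)² + λ²) = √((7690)² + 17.06²) = 7690 W/(m²·K).
Amplitude A = F₀ / √((Cω)²+λ²) = 178.9 / 7690 = 0.0233 K.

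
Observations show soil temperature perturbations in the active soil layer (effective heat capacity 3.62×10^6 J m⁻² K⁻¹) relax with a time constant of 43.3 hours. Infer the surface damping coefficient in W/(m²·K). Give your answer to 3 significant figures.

23.2

Areal heat capacity C = 3.62×10^6 J m⁻² K⁻¹ (given).
τ = 43.3 hours = 1.56×10^5 s.
λ = C / τ = 3.62×10^6 / 1.56×10^5 = 23.2 W/(m²·K).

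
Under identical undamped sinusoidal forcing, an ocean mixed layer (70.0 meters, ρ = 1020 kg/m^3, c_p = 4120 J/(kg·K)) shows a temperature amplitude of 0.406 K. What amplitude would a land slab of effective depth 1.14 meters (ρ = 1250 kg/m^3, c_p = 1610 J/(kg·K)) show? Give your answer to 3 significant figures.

52.1 K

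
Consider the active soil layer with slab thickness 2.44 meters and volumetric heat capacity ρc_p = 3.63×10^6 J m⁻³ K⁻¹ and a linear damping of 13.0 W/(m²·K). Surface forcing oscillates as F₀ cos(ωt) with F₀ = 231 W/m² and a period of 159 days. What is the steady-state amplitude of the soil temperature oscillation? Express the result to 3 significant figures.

17.0 K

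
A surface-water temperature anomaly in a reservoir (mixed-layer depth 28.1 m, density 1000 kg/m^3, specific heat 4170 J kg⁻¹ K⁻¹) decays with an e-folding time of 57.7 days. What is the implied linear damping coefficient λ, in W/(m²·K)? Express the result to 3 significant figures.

23.5

Areal heat capacity C = ρ c_p D = 1000 × 4170 × 28.1 = 1.17×10^8 J m⁻² K⁻¹.
τ = 57.7 days = 4.99×10^6 s.
λ = C / τ = 1.17×10^8 / 4.99×10^6 = 23.5 W/(m²·K).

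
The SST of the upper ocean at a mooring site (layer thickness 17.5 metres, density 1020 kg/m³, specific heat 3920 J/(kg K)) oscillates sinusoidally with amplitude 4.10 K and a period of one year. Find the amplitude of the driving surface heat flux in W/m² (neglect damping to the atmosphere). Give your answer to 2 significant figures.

57

Areal heat capacity C = ρ c_p D = 1020 × 3920 × 17.5 = 7.00×10^7 J m⁻² K⁻¹.
ω = 2π / 3.15×10^7 s = 1.99×10^-7 s⁻¹.
Cω = 7.00×10^7 × 1.99×10^-7 = 13.9 W/(m²·K).
F₀ = A × Cω = 4.10 × 13.9 = 57.2 W/m².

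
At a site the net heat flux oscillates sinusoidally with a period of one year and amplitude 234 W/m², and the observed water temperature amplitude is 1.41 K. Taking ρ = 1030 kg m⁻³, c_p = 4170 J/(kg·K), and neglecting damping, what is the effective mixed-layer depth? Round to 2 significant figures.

ω = 2π / 3.15×10^7 s = 1.99×10^-7 s⁻¹.
Required C = F₀ / (A ω) = 234 / (1.41 × 1.99×10^-7) = 8.33×10^8 J/(m²·K).
D = C / (ρ c_p) = 8.33×10^8 / (1030 × 4170) = 194 m.

190 m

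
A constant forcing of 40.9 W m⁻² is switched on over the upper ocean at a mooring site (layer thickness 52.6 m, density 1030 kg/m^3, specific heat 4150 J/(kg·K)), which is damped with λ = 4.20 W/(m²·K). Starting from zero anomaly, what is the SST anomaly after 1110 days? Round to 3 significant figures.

8.11 K

Areal heat capacity C = ρ c_p D = 1030 × 4150 × 52.6 = 2.25×10^8 J m⁻² K⁻¹.
τ = C / λ = 2.25×10^8 / 4.20 = 5.35×10^7 s.
Equilibrium anomaly ΔT_eq = F / λ = 40.9 / 4.20 = 9.74 K.
t = 1110 days = 9.59×10^7 s, so t/τ = 1.79.
ΔT(t) = ΔT_eq (1 − e^(−t/τ)) = 9.74 × (1 − e^−1.79) = 8.11 K.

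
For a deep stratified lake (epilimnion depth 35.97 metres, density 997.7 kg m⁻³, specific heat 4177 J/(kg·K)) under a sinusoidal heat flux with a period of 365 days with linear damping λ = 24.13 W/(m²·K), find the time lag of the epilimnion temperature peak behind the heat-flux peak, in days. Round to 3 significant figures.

51.8 days

Areal heat capacity C = ρ c_p D = 997.7 × 4177 × 35.97 = 1.50×10^8 J m⁻² K⁻¹.
ω = 2π / 3.15×10^7 s = 1.99×10^-7 s⁻¹.
Phase lag φ = arctan(Cω/λ) = arctan(29.9/24.13) = 0.891 rad.
Time lag = φ / ω = 0.891 / 1.99×10^-7 = 4.47×10^6 s = 51.8 days.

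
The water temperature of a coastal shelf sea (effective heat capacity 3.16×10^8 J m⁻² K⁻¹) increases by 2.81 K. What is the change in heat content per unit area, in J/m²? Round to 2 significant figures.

Areal heat capacity C = 3.16×10^8 J m⁻² K⁻¹ (given).
ΔQ = C ΔT = 3.16×10^8 × 2.81 = 8.88×10^8 J/m².

8.9×10^8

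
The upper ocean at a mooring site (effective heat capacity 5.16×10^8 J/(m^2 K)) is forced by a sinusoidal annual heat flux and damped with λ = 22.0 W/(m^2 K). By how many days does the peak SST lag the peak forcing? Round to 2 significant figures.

79 days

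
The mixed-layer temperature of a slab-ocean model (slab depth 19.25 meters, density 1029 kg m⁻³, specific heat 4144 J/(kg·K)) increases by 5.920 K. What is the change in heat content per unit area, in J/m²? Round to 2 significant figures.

Areal heat capacity C = ρ c_p D = 1029 × 4144 × 19.25 = 8.21×10^7 J m⁻² K⁻¹.
ΔQ = C ΔT = 8.21×10^7 × 5.920 = 4.86×10^8 J/m².

4.9×10^8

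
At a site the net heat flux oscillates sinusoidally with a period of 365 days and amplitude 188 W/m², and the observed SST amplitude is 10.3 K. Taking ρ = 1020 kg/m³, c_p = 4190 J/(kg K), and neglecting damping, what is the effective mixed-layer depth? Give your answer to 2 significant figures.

ω = 2π / 3.15×10^7 s = 1.99×10^-7 s⁻¹.
Required C = F₀ / (A ω) = 188 / (10.3 × 1.99×10^-7) = 9.16×10^7 J/(m²·K).
D = C / (ρ c_p) = 9.16×10^7 / (1020 × 4190) = 21.4 m.

21 m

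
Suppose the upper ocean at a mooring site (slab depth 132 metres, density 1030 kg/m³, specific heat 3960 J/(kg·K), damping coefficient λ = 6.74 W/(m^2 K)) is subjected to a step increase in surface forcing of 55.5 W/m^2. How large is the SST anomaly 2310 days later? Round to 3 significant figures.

7.56 K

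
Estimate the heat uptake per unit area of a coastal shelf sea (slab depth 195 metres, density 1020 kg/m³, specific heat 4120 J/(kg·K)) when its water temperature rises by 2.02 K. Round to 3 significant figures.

Areal heat capacity C = ρ c_p D = 1020 × 4120 × 195 = 8.19×10^8 J/(m²·K).
ΔQ = C ΔT = 8.19×10^8 × 2.02 = 1.66×10^9 J/m².

1.66×10^9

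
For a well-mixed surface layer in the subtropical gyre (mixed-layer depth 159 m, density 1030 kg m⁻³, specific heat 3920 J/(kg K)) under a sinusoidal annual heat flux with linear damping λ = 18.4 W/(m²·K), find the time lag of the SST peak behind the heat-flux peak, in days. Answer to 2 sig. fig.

83 days

Areal heat capacity C = ρ c_p D = 1030 × 3920 × 159 = 6.42×10^8 J m⁻² K⁻¹.
ω = 2π / 3.15×10^7 s = 1.99×10^-7 s⁻¹.
Phase lag φ = arctan(Cω/λ) = arctan(128/18.4) = 1.43 rad.
Time lag = φ / ω = 1.43 / 1.99×10^-7 = 7.17×10^6 s = 83.0 days.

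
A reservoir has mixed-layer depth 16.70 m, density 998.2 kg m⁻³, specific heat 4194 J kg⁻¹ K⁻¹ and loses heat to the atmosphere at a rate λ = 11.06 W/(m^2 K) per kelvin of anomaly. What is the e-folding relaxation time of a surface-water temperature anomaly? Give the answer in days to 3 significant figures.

Areal heat capacity C = ρ c_p D = 998.2 × 4194 × 16.70 = 6.99×10^7 J m⁻² K⁻¹.
Relaxation time τ = C / λ = 6.99×10^7 / 11.06 = 6.32×10^6 s.
In days: 6.32×10^6 s / (86400 s/day) = 73.2 days.

73.2 days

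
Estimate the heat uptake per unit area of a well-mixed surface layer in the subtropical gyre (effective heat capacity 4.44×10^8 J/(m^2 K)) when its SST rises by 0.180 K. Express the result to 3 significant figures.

7.99×10^7

Areal heat capacity C = 4.44×10^8 J/(m^2 K) (given).
ΔQ = C ΔT = 4.44×10^8 × 0.180 = 7.99×10^7 J/m².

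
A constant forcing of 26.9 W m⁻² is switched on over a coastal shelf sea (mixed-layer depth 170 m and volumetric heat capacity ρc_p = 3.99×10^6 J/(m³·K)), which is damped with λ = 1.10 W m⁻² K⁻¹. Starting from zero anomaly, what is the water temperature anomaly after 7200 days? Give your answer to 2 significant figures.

Areal heat capacity C = ρc_p × D = 3.99×10^6 × 170 = 6.78×10^8 J/(m²·K).
τ = C / λ = 6.78×10^8 / 1.10 = 6.17×10^8 s.
Equilibrium anomaly ΔT_eq = F / λ = 26.9 / 1.10 = 24.5 K.
t = 7200 days = 6.22×10^8 s, so t/τ = 1.01.
ΔT(t) = ΔT_eq (1 − e^(−t/τ)) = 24.5 × (1 − e^−1.01) = 15.5 K.

16 K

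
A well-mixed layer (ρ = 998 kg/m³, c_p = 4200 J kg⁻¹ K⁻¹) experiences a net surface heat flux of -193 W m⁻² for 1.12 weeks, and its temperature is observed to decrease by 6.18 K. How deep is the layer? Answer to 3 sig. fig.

5.05 m

Heat input Q = F Δt = -193 × 6.77×10^5 s = -1.31×10^8 J/m².
Required areal heat capacity C = Q / ΔT = 2.12×10^7 J/(m²·K).
Depth D = C / (ρ c_p) = 2.12×10^7 / (998 × 4200) = 5.05 m.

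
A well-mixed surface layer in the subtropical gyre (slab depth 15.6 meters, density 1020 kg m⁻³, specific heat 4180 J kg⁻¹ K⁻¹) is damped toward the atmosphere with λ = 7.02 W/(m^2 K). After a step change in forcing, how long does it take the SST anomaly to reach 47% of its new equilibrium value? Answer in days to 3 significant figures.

69.6 days

Areal heat capacity C = ρ c_p D = 1020 × 4180 × 15.6 = 6.65×10^7 J m⁻² K⁻¹.
τ = C / λ = 6.65×10^7 / 7.02 = 9.47×10^6 s.
Fraction reached: 1 − e^(−t/τ) = 0.47 ⇒ t = −τ ln(1 − 0.47) = τ × 0.635.
t = 6.02×10^6 s = 69.6 days.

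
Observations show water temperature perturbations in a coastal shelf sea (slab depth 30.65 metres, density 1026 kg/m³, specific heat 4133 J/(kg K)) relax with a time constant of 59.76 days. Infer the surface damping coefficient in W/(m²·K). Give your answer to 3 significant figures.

25.2

Areal heat capacity C = ρ c_p D = 1026 × 4133 × 30.65 = 1.30×10^8 J/(m^2 K).
τ = 59.76 days = 5.16×10^6 s.
λ = C / τ = 1.30×10^8 / 5.16×10^6 = 25.2 W/(m²·K).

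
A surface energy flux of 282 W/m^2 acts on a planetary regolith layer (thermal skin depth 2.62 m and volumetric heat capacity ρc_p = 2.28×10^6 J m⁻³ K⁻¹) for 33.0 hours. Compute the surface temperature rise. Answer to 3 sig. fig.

Areal heat capacity C = ρc_p × D = 2.28×10^6 × 2.62 = 5.97×10^6 J m⁻² K⁻¹.
Net heat input Q = F Δt = 282 × (33.0 hours × 3600 s/hour) = 3.35×10^7 J/m².
ΔT = Q / C = 3.35×10^7 / 5.97×10^6 = 5.61 K.

5.61 K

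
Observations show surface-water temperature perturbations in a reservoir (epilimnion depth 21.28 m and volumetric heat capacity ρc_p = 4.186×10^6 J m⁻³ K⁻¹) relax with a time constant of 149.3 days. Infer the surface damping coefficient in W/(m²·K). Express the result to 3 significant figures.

Areal heat capacity C = ρc_p × D = 4.186×10^6 × 21.28 = 8.91×10^7 J/(m^2 K).
τ = 149.3 days = 1.29×10^7 s.
λ = C / τ = 8.91×10^7 / 1.29×10^7 = 6.91 W/(m²·K).

6.91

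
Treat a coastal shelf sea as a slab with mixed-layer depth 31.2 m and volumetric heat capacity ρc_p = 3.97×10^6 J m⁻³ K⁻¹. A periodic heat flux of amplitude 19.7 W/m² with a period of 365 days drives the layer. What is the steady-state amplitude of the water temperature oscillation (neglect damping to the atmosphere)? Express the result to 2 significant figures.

Areal heat capacity C = ρc_p × D = 3.97×10^6 × 31.2 = 1.24×10^8 J/(m^2 K).
Angular frequency ω = 2π / T = 2π / 3.15×10^7 s = 1.99×10^-7 s⁻¹.
Cω = 1.24×10^8 × 1.99×10^-7 = 24.7 W/(m²·K).
Amplitude A = F₀ / (Cω) = 19.7 / 24.7 = 0.798 K.

0.80 K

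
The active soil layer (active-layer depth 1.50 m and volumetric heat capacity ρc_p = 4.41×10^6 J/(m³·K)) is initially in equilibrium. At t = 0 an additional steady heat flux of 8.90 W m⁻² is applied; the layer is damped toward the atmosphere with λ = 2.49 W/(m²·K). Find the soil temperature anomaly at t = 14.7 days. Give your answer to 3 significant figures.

1.36 K

Areal heat capacity C = ρc_p × D = 4.41×10^6 × 1.50 = 6.62×10^6 J m⁻² K⁻¹.
τ = C / λ = 6.62×10^6 / 2.49 = 2.66×10^6 s.
Equilibrium anomaly ΔT_eq = F / λ = 8.90 / 2.49 = 3.57 K.
t = 14.7 days = 1.27×10^6 s, so t/τ = 0.478.
ΔT(t) = ΔT_eq (1 − e^(−t/τ)) = 3.57 × (1 − e^−0.478) = 1.36 K.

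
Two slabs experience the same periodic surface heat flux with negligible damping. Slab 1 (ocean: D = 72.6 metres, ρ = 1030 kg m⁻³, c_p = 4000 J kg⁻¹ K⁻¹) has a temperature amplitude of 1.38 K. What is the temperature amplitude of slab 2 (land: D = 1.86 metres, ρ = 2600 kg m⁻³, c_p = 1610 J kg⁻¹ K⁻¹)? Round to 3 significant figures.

C_ocean = 2.99×10^8 J/(m²·K); C_land = 7.79×10^6 J/(m²·K).
A ∝ 1/C ⇒ A_land = A_ocean × C_ocean/C_land = 1.38 × 38.4 = 53.0 K.

53.0 K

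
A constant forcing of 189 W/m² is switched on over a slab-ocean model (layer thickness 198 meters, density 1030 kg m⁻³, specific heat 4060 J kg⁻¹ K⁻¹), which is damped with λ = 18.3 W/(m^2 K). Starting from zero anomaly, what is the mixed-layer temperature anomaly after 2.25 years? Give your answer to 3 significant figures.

Areal heat capacity C = ρ c_p D = 1030 × 4060 × 198 = 8.28×10^8 J/(m²·K).
τ = C / λ = 8.28×10^8 / 18.3 = 4.52×10^7 s.
Equilibrium anomaly ΔT_eq = F / λ = 189 / 18.3 = 10.3 K.
t = 2.25 years = 7.10×10^7 s, so t/τ = 1.57.
ΔT(t) = ΔT_eq (1 − e^(−t/τ)) = 10.3 × (1 − e^−1.57) = 8.18 K.

8.18 K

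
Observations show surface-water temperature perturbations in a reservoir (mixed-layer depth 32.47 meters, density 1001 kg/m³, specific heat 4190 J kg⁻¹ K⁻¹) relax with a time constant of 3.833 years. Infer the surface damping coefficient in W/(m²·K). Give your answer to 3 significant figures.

Areal heat capacity C = ρ c_p D = 1001 × 4190 × 32.47 = 1.36×10^8 J m⁻² K⁻¹.
τ = 3.833 years = 1.21×10^8 s.
λ = C / τ = 1.36×10^8 / 1.21×10^8 = 1.13 W/(m²·K).

1.13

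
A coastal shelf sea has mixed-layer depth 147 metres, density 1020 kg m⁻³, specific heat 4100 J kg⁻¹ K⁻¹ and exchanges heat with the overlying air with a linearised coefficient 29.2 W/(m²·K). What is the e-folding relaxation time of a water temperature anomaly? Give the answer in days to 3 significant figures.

Areal heat capacity C = ρ c_p D = 1020 × 4100 × 147 = 6.15×10^8 J m⁻² K⁻¹.
Relaxation time τ = C / λ = 6.15×10^8 / 29.2 = 2.11×10^7 s.
In days: 2.11×10^7 s / (86400 s/day) = 244 days.

244 days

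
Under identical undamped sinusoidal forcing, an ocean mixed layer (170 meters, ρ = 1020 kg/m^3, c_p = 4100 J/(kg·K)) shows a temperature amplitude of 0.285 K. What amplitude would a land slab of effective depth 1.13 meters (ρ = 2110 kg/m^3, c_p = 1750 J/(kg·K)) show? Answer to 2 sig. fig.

49 K

C_ocean = 7.11×10^8 J/(m²·K); C_land = 4.17×10^6 J/(m²·K).
A ∝ 1/C ⇒ A_land = A_ocean × C_ocean/C_land = 0.285 × 170 = 48.6 K.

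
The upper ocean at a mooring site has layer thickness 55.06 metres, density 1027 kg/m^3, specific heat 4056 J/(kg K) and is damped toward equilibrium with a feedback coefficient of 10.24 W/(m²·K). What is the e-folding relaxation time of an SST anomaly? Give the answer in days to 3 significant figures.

259 days

Areal heat capacity C = ρ c_p D = 1027 × 4056 × 55.06 = 2.29×10^8 J/(m²·K).
Relaxation time τ = C / λ = 2.29×10^8 / 10.24 = 2.24×10^7 s.
In days: 2.24×10^7 s / (86400 s/day) = 259 days.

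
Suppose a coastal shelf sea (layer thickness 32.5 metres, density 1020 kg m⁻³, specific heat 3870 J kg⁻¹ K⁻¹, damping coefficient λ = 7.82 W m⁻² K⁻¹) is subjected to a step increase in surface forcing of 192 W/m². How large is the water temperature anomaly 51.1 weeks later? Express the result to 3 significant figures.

Areal heat capacity C = ρ c_p D = 1020 × 3870 × 32.5 = 1.28×10^8 J/(m^2 K).
τ = C / λ = 1.28×10^8 / 7.82 = 1.64×10^7 s.
Equilibrium anomaly ΔT_eq = F / λ = 192 / 7.82 = 24.6 K.
t = 51.1 weeks = 3.09×10^7 s, so t/τ = 1.88.
ΔT(t) = ΔT_eq (1 − e^(−t/τ)) = 24.6 × (1 − e^−1.88) = 20.8 K.

20.8 K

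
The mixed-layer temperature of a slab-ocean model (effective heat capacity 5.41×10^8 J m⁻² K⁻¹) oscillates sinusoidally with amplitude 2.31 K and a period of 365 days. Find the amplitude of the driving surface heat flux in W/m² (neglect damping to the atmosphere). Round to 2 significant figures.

Areal heat capacity C = 5.41×10^8 J m⁻² K⁻¹ (given).
ω = 2π / 3.15×10^7 s = 1.99×10^-7 s⁻¹.
Cω = 5.41×10^8 × 1.99×10^-7 = 108 W/(m²·K).
F₀ = A × Cω = 2.31 × 108 = 249 W/m².

250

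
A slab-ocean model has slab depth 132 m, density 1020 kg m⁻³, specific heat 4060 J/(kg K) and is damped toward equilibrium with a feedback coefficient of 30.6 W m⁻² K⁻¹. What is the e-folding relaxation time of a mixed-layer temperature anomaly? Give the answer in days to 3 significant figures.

Areal heat capacity C = ρ c_p D = 1020 × 4060 × 132 = 5.47×10^8 J m⁻² K⁻¹.
Relaxation time τ = C / λ = 5.47×10^8 / 30.6 = 1.79×10^7 s.
In days: 1.79×10^7 s / (86400 s/day) = 207 days.

207 days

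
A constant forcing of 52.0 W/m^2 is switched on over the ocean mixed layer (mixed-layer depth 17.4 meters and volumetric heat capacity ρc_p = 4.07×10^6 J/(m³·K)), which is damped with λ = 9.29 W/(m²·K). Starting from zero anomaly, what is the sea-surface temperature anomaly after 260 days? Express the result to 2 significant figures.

5.3 K

Areal heat capacity C = ρc_p × D = 4.07×10^6 × 17.4 = 7.08×10^7 J m⁻² K⁻¹.
τ = C / λ = 7.08×10^7 / 9.29 = 7.62×10^6 s.
Equilibrium anomaly ΔT_eq = F / λ = 52.0 / 9.29 = 5.60 K.
t = 260 days = 2.25×10^7 s, so t/τ = 2.95.
ΔT(t) = ΔT_eq (1 − e^(−t/τ)) = 5.60 × (1 − e^−2.95) = 5.30 K.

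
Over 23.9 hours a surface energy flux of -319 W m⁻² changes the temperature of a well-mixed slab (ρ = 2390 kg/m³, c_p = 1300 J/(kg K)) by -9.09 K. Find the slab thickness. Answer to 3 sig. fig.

0.972 m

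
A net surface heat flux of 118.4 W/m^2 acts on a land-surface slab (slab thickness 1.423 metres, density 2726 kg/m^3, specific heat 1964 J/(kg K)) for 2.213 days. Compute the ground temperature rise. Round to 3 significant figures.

2.97 K

Areal heat capacity C = ρ c_p D = 2726 × 1964 × 1.423 = 7.62×10^6 J/(m^2 K).
Net heat input Q = F Δt = 118.4 × (2.213 days × 86400 s/day) = 2.26×10^7 J/m².
ΔT = Q / C = 2.26×10^7 / 7.62×10^6 = 2.97 K.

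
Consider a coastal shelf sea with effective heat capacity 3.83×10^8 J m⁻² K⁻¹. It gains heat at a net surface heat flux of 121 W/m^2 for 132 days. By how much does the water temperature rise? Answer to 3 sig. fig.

3.60 K

Areal heat capacity C = 3.83×10^8 J m⁻² K⁻¹ (given).
Net heat input Q = F Δt = 121 × (132 days × 86400 s/day) = 1.38×10^9 J/m².
ΔT = Q / C = 1.38×10^9 / 3.83×10^8 = 3.60 K.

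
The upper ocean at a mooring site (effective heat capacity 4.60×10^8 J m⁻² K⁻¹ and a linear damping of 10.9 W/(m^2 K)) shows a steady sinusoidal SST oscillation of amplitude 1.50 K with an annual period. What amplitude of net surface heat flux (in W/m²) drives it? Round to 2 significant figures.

140

Areal heat capacity C = 4.60×10^8 J m⁻² K⁻¹ (given).
ω = 2π / 3.15×10^7 s = 1.99×10^-7 s⁻¹.
√((Cω)² + λ²) = √((91.6)² + 10.9²) = 92.3 W/(m²·K).
F₀ = A × √((Cω)²+λ²) = 1.50 × 92.3 = 138 W/m².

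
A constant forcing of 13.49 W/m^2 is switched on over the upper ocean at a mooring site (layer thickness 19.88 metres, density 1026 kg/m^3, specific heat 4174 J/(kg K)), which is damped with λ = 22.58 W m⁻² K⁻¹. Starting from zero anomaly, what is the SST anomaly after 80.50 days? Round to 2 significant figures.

Areal heat capacity C = ρ c_p D = 1026 × 4174 × 19.88 = 8.51×10^7 J/(m^2 K).
τ = C / λ = 8.51×10^7 / 22.58 = 3.77×10^6 s.
Equilibrium anomaly ΔT_eq = F / λ = 13.49 / 22.58 = 0.597 K.
t = 80.50 days = 6.96×10^6 s, so t/τ = 1.84.
ΔT(t) = ΔT_eq (1 − e^(−t/τ)) = 0.597 × (1 − e^−1.84) = 0.503 K.

0.50 K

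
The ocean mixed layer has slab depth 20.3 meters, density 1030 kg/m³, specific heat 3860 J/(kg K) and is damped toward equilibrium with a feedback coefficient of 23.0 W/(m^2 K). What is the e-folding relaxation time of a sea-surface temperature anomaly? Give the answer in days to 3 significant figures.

40.6 days

Areal heat capacity C = ρ c_p D = 1030 × 3860 × 20.3 = 8.07×10^7 J m⁻² K⁻¹.
Relaxation time τ = C / λ = 8.07×10^7 / 23.0 = 3.51×10^6 s.
In days: 3.51×10^6 s / (86400 s/day) = 40.6 days.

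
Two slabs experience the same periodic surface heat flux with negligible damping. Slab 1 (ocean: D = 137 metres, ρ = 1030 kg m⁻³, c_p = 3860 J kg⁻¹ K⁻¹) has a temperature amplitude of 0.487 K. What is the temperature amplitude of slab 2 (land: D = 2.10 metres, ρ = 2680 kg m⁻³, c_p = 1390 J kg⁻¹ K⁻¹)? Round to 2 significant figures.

C_ocean = 5.45×10^8 J/(m²·K); C_land = 7.82×10^6 J/(m²·K).
A ∝ 1/C ⇒ A_land = A_ocean × C_ocean/C_land = 0.487 × 69.6 = 33.9 K.

34 K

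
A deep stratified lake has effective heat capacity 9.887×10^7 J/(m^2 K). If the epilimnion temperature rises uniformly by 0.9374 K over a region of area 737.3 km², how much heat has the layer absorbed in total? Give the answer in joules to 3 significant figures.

6.83×10^16 J

Areal heat capacity C = 9.887×10^7 J/(m^2 K) (given).
Heat per unit area: q = C ΔT = 9.89×10^7 × 0.9374 = 9.27×10^7 J/m².
Total heat: Q = q × A = 9.27×10^7 × (737.3 × 10⁶ m²) = 6.83×10^16 J.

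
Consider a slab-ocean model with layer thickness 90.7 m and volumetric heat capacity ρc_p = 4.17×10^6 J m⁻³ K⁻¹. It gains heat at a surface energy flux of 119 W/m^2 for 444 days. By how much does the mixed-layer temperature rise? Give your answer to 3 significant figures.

12.1 K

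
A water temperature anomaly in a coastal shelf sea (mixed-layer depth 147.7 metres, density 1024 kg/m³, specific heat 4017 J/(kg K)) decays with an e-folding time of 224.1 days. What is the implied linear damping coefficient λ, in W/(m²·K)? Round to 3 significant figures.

Areal heat capacity C = ρ c_p D = 1024 × 4017 × 147.7 = 6.08×10^8 J/(m²·K).
τ = 224.1 days = 1.94×10^7 s.
λ = C / τ = 6.08×10^8 / 1.94×10^7 = 31.4 W/(m²·K).

31.4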